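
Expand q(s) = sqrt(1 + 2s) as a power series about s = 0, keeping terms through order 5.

7*s^5/8 - 5*s^4/8 + s^3/2 - s^2/2 + s + 1

Apply the Taylor formula c_k = f^(k)(a)/k!.
q(0) = 1
q′(0) = 1
q′′(0) = -1
q′′′(0) = 3
q^(4)(0) = -15
q^(5)(0) = 105
The Taylor polynomial is Σ q^(k)(0)/k! · s^k.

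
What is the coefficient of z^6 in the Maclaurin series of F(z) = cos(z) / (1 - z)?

Use 1/(1 - r) = Σ r^k on the denominator, then take the Cauchy product.
F(0) = 1
F′(0) = 1
F′′(0) = 1
F′′′(0) = 3
F^(4)(0) = 13
F^(5)(0) = 65
F^(6)(0) = 389

389/720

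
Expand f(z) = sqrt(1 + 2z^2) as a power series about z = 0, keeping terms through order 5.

-z^4/2 + z^2 + 1

f(0) = 1
f′(0) = 0
f′′(0) = 2
f′′′(0) = 0
f^(4)(0) = -12
f^(5)(0) = 0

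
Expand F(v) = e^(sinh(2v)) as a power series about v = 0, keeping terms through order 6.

Let u equal the inner series; expand the outer function in u and truncate.

148*v^6/45 + 16*v^5/5 + 10*v^4/3 + 8*v^3/3 + 2*v^2 + 2*v + 1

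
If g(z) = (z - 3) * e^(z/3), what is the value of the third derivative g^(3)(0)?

Distribute the polynomial across the series and collect like powers.
From the series, [z^3] g = 1/27; multiply by 3! = 6 to get 2/9.

2/9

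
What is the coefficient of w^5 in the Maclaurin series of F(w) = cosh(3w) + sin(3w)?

Expand each term separately and add.
F(0) = 1
F′(0) = 3
F′′(0) = 9
F′′′(0) = -27
F^(4)(0) = 81
F^(5)(0) = 243

81/40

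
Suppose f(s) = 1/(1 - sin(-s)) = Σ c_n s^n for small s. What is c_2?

1

Compose series: expand the inner function first, then feed it into the outer expansion.
f(0) = 1
f′(0) = -1
f′′(0) = 2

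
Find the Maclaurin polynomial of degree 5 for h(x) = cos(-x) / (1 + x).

-13*x^5/24 + 13*x^4/24 - x^3/2 + x^2/2 - x + 1

Multiply the two series term by term and collect like powers.
[x^0] = 1;  [x^1] = -1;  [x^2] = 1/2;  [x^3] = -1/2;  [x^4] = 13/24;  [x^5] = -13/24.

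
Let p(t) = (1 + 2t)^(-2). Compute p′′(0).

The coefficient of t^2 in the expansion is 12, so p′′(0) = 2! * (12) = 24.

24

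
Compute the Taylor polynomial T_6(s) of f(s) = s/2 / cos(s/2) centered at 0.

5*s^5/768 + s^3/16 + s/2

Invert the denominator's series and multiply.
[s^0] = 0;  [s^1] = 1/2;  [s^2] = 0;  [s^3] = 1/16;  [s^4] = 0;  [s^5] = 5/768;  [s^6] = 0.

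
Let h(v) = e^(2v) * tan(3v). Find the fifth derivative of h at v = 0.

6288

Take the Cauchy product of the two expansions.
The coefficient of v^5 in the expansion is 262/5, so h^(5)(0) = 5! * (262/5) = 6288.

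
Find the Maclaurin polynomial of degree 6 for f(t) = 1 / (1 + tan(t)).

Write 1/(1+u) = 1 - u + u^2 - u^3 + ... and substitute the series for u.

122*t^6/45 - 32*t^5/15 + 5*t^4/3 - 4*t^3/3 + t^2 - t + 1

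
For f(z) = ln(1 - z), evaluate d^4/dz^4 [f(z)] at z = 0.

Use the known series and substitute for the argument.
From the series, [z^4] f = -1/4; multiply by 4! = 24 to get -6.

-6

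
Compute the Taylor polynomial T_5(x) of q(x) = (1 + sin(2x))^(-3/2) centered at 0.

-2081*x^5/40 + 235*x^4/8 - 31*x^3/2 + 15*x^2/2 - 3*x + 1

Plug the Maclaurin series of the inner function into that of the outer and collect terms.
q(0) = 1
q′(0) = -3
q′′(0) = 15
q′′′(0) = -93
q^(4)(0) = 705
q^(5)(0) = -6243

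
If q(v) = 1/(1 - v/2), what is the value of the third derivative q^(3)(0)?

From the series, [v^3] q = 1/8; multiply by 3! = 6 to get 3/4.

3/4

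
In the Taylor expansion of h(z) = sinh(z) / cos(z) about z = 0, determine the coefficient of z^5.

3/10

Divide the numerator series by the denominator series (power-series long division).
[z^0] = 0;  [z^1] = 1;  [z^2] = 0;  [z^3] = 2/3;  [z^4] = 0;  [z^5] = 3/10.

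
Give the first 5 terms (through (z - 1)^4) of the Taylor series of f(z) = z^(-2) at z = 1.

f(1) = 1
f′(1) = -2
f′′(1) = 6
f′′′(1) = -24
f^(4)(1) = 120

5*(z - 1)^4 - 4*(z - 1)^3 + 3*(z - 1)^2 - 2*(z - 1) + 1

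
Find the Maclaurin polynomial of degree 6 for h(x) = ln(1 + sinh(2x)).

-1024*x^6/45 + 12*x^5 - 20*x^4/3 + 4*x^3 - 2*x^2 + 2*x

Plug the Maclaurin series of the inner function into that of the outer and collect terms.
h(0) = 0
h′(0) = 2
h′′(0) = -4
h′′′(0) = 24
h^(4)(0) = -160
h^(5)(0) = 1440
h^(6)(0) = -16384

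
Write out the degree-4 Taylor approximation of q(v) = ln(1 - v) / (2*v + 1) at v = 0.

77*v^4/12 - 10*v^3/3 + 3*v^2/2 - v

Expand 1/(denominator) as a geometric series and multiply by the numerator's series.
q(0) = 0
q′(0) = -1
q′′(0) = 3
q′′′(0) = -20
q^(4)(0) = 154
Then c_k = q^(k)(0)/k! gives each Taylor coefficient.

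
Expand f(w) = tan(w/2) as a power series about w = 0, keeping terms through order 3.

Differentiate repeatedly and evaluate at the center.
f(0) = 0
f′(0) = 1/2
f′′(0) = 0
f′′′(0) = 1/4

w^3/24 + w/2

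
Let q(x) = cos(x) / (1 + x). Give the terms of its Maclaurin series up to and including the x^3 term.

-x^3/2 + x^2/2 - x + 1

Write out both Maclaurin series and multiply, keeping only the needed powers.
q(0) = 1
q′(0) = -1
q′′(0) = 1
q′′′(0) = -3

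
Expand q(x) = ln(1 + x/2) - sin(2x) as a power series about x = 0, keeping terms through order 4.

-x^4/64 + 11*x^3/8 - x^2/8 - 3*x/2

Expand each term separately and add.
q(0) = 0
q′(0) = -3/2
q′′(0) = -1/4
q′′′(0) = 33/4
q^(4)(0) = -3/8
The Taylor polynomial is Σ q^(k)(0)/k! · x^k.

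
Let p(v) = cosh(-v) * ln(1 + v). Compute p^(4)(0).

-12

Write out both Maclaurin series and multiply, keeping only the needed powers.
From the series, [v^4] p = -1/2; multiply by 4! = 24 to get -12.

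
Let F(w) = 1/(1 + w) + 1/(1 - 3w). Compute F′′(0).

Add the two expansions coefficient-wise.
The coefficient of w^2 in the expansion is 10, so F′′(0) = 2! * (10) = 20.

20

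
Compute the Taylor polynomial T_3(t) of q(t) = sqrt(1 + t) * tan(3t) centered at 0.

Write out both Maclaurin series and multiply, keeping only the needed powers.
q(0) = 0
q′(0) = 3
q′′(0) = 3
q′′′(0) = 207/4
Dividing each by k! gives the coefficients c_0, ..., c_3.

69*t^3/8 + 3*t^2/2 + 3*t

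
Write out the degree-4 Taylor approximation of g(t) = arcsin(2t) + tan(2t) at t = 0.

4*t^3 + 4*t

Add the two expansions coefficient-wise.
[t^0] = 0;  [t^1] = 4;  [t^2] = 0;  [t^3] = 4;  [t^4] = 0.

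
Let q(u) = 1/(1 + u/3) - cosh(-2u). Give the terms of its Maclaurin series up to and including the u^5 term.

-u^5/243 - 53*u^4/81 - u^3/27 - 17*u^2/9 - u/3

Add the two expansions coefficient-wise.
[u^0] = 0;  [u^1] = -1/3;  [u^2] = -17/9;  [u^3] = -1/27;  [u^4] = -53/81;  [u^5] = -1/243.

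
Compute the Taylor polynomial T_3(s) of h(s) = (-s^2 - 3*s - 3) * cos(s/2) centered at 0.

Multiply each power in the prefactor through the base expansion.
h(0) = -3
h′(0) = -3
h′′(0) = -5/4
h′′′(0) = 9/4
The Taylor polynomial is Σ h^(k)(0)/k! · s^k.

3*s^3/8 - 5*s^2/8 - 3*s - 3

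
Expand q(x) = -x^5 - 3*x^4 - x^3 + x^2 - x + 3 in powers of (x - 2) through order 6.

Use the known series and substitute for the argument.
q(2) = -83
q′(2) = -185
q′′(2) = -314
q′′′(2) = -390
q^(4)(2) = -312
q^(5)(2) = -120
q^(6)(2) = 0
The Taylor polynomial is Σ q^(k)(2)/k! · (x - 2)^k.

-(x - 2)^5 - 13*(x - 2)^4 - 65*(x - 2)^3 - 157*(x - 2)^2 - 185*(x - 2) - 83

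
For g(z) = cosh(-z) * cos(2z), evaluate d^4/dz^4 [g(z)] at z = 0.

-7

Write out both Maclaurin series and multiply, keeping only the needed powers.
The coefficient of z^4 in the expansion is -7/24, so g^(4)(0) = 4! * (-7/24) = -7.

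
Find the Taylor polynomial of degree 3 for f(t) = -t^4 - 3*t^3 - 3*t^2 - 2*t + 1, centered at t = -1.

(t + 1)^3 - (t + 1) + 2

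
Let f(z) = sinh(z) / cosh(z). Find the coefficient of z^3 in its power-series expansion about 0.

-1/3

Invert the denominator's series and multiply.
f(0) = 0
f′(0) = 1
f′′(0) = 0
f′′′(0) = -2
Dividing each by k! gives the coefficients c_0, ..., c_3.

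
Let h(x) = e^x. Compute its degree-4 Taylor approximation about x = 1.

e*(x - 1)^4/24 + e*(x - 1)^3/6 + e*(x - 1)^2/2 + e*(x - 1) + e

Use the known series and substitute for the argument.
[(x - 1)^0] = e;  [(x - 1)^1] = e;  [(x - 1)^2] = e/2;  [(x - 1)^3] = e/6;  [(x - 1)^4] = e/24.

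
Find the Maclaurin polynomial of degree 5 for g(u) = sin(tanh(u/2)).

Let u equal the inner series; expand the outer function in u and truncate.
[u^0] = 0;  [u^1] = 1/2;  [u^2] = 0;  [u^3] = -1/16;  [u^4] = 0;  [u^5] = 37/3840.

37*u^5/3840 - u^3/16 + u/2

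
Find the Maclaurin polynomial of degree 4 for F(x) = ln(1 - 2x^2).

-2*x^4 - 2*x^2

F(0) = 0
F′(0) = 0
F′′(0) = -4
F′′′(0) = 0
F^(4)(0) = -48
Dividing each by k! gives the coefficients c_0, ..., c_4.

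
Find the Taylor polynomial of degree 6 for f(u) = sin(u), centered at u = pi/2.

-(u - pi/2)^6/720 + (u - pi/2)^4/24 - (u - pi/2)^2/2 + 1

[(u - pi/2)^0] = 1;  [(u - pi/2)^1] = 0;  [(u - pi/2)^2] = -1/2;  [(u - pi/2)^3] = 0;  [(u - pi/2)^4] = 1/24;  [(u - pi/2)^5] = 0;  [(u - pi/2)^6] = -1/720.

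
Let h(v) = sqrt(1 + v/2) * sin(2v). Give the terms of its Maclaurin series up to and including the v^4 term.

Write out both Maclaurin series and multiply, keeping only the needed powers.
h(0) = 0
h′(0) = 2
h′′(0) = 1
h′′′(0) = -67/8
h^(4)(0) = -61/8

-61*v^4/192 - 67*v^3/48 + v^2/2 + 2*v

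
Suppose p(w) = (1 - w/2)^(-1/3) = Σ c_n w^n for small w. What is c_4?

35/3888

p(0) = 1
p′(0) = 1/6
p′′(0) = 1/9
p′′′(0) = 7/54
p^(4)(0) = 35/162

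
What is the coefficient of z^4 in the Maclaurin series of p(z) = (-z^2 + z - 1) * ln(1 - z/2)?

19/192

Multiply each power in the prefactor through the base expansion.
p(0) = 0
p′(0) = 1/2
p′′(0) = -3/4
p′′′(0) = 5/2
p^(4)(0) = 19/8
The Taylor polynomial is Σ p^(k)(0)/k! · z^k.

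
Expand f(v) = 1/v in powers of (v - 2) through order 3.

-(v - 2)^3/16 + (v - 2)^2/8 - (v - 2)/4 + 1/2

Use the known series and substitute for the argument.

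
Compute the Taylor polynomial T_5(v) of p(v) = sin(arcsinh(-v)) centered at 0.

-v^5/6 + v^3/3 - v

Substitute the inner expansion into the outer series and collect powers.
[v^0] = 0;  [v^1] = -1;  [v^2] = 0;  [v^3] = 1/3;  [v^4] = 0;  [v^5] = -1/6.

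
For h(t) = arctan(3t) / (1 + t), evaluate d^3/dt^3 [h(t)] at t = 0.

-36

Expand each factor separately, then convolve coefficients.
The coefficient of t^3 in the expansion is -6, so h′′′(0) = 3! * (-6) = -36.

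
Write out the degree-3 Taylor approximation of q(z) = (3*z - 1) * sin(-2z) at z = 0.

-4*z^3/3 - 6*z^2 + 2*z

Distribute the polynomial across the series and collect like powers.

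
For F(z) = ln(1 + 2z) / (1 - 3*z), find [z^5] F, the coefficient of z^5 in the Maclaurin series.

632/5

Expand 1/(denominator) as a geometric series and multiply by the numerator's series.
So c_5 = F^(5)(0)/5! = 632/5.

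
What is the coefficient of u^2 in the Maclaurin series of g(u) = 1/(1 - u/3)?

g(0) = 1
g′(0) = 1/3
g′′(0) = 2/9
So c_2 = g′′(0)/2! = 1/9.

1/9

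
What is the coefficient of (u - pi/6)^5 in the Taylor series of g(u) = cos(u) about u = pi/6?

-1/240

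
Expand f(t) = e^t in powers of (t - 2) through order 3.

(t - 2)^3*e^(2)/6 + (t - 2)^2*e^(2)/2 + (t - 2)*e^(2) + e^(2)

Differentiate repeatedly and evaluate at the center.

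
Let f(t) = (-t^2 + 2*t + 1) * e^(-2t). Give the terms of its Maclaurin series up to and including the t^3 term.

Shift and add copies of the series according to the polynomial's terms.
[t^0] = 1;  [t^1] = 0;  [t^2] = -3;  [t^3] = 14/3.

14*t^3/3 - 3*t^2 + 1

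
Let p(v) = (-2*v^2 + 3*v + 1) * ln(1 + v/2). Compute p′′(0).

11/4

Shift and add copies of the series according to the polynomial's terms.
The coefficient of v^2 in the expansion is 11/8, so p′′(0) = 2! * (11/8) = 11/4.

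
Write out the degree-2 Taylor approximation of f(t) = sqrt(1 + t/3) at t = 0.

Differentiate repeatedly and evaluate at the center.
[t^0] = 1;  [t^1] = 1/6;  [t^2] = -1/72.

-t^2/72 + t/6 + 1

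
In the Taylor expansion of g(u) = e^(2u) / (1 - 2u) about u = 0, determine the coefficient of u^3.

64/3

Take the Cauchy product of the two expansions.
g(0) = 1
g′(0) = 4
g′′(0) = 20
g′′′(0) = 128
Dividing each by k! gives the coefficients c_0, ..., c_3.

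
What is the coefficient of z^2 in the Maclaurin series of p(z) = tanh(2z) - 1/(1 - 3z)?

Combine the two series term by term.
[z^0] = -1;  [z^1] = -1;  [z^2] = -9.

-9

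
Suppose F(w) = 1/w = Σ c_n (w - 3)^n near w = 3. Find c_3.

Apply the Taylor formula c_k = f^(k)(a)/k!.
F(3) = 1/3
F′(3) = -1/9
F′′(3) = 2/27
F′′′(3) = -2/27

-1/81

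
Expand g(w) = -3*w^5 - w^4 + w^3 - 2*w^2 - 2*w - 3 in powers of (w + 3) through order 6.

g(-3) = 606
g′(-3) = -1070
g′′(-3) = 1490
g′′′(-3) = -1542
g^(4)(-3) = 1056
g^(5)(-3) = -360
g^(6)(-3) = 0

-3*(w + 3)^5 + 44*(w + 3)^4 - 257*(w + 3)^3 + 745*(w + 3)^2 - 1070*(w + 3) + 606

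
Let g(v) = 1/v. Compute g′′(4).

From the series, [(v - 4)^2] g = 1/64; multiply by 2! = 2 to get 1/32.

1/32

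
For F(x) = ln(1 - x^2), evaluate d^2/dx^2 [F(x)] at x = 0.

-2

From the series, [x^2] F = -1; multiply by 2! = 2 to get -2.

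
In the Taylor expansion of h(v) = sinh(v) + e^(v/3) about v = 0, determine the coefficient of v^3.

14/81

Combine the two series term by term.
h(0) = 1
h′(0) = 4/3
h′′(0) = 1/9
h′′′(0) = 28/27
So c_3 = h′′′(0)/3! = 14/81.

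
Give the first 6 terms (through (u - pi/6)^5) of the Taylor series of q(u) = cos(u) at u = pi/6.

-(u - pi/6)^5/240 + sqrt(3)*(u - pi/6)^4/48 + (u - pi/6)^3/12 - sqrt(3)*(u - pi/6)^2/4 - (u - pi/6)/2 + sqrt(3)/2

q(pi/6) = sqrt(3)/2
q′(pi/6) = -1/2
q′′(pi/6) = -sqrt(3)/2
q′′′(pi/6) = 1/2
q^(4)(pi/6) = sqrt(3)/2
q^(5)(pi/6) = -1/2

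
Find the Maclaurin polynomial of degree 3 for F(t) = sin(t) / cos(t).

t^3/3 + t

Write the quotient as an unknown series and match coefficients against numerator = denominator · series.
F(0) = 0
F′(0) = 1
F′′(0) = 0
F′′′(0) = 2
Dividing each by k! gives the coefficients c_0, ..., c_3.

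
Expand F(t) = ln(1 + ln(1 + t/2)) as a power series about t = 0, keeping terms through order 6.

-917*t^6/23040 + 19*t^5/320 - 35*t^4/384 + 7*t^3/48 - t^2/4 + t/2

Compose series: expand the inner function first, then feed it into the outer expansion.
[t^0] = 0;  [t^1] = 1/2;  [t^2] = -1/4;  [t^3] = 7/48;  [t^4] = -35/384;  [t^5] = 19/320;  [t^6] = -917/23040.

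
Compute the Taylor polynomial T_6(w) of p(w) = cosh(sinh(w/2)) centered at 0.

Let u equal the inner series; expand the outer function in u and truncate.

37*w^6/46080 + 5*w^4/384 + w^2/8 + 1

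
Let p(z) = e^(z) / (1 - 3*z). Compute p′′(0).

Expand 1/(denominator) as a geometric series and multiply by the numerator's series.
The coefficient of z^2 in the expansion is 25/2, so p′′(0) = 2! * (25/2) = 25.

25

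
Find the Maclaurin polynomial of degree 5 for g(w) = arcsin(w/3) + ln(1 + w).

649*w^5/3240 - w^4/4 + 55*w^3/162 - w^2/2 + 4*w/3

Combine the two series term by term.
[w^0] = 0;  [w^1] = 4/3;  [w^2] = -1/2;  [w^3] = 55/162;  [w^4] = -1/4;  [w^5] = 649/3240.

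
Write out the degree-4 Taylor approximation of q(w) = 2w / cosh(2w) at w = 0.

Invert the denominator's series and multiply.
[w^0] = 0;  [w^1] = 2;  [w^2] = 0;  [w^3] = -4;  [w^4] = 0.

-4*w^3 + 2*w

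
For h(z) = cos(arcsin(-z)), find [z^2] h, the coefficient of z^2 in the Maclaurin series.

Substitute the inner expansion into the outer series and collect powers.
[z^0] = 1;  [z^1] = 0;  [z^2] = -1/2.

-1/2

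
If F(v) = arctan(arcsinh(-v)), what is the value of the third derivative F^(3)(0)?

Let u equal the inner series; expand the outer function in u and truncate.
From the series, [v^3] F = 1/2; multiply by 3! = 6 to get 3.

3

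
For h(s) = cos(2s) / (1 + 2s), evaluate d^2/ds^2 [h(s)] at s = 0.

4

Write out both Maclaurin series and multiply, keeping only the needed powers.
The coefficient of s^2 in the expansion is 2, so h′′(0) = 2! * (2) = 4.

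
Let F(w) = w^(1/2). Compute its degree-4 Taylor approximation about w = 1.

-5*(w - 1)^4/128 + (w - 1)^3/16 - (w - 1)^2/8 + (w - 1)/2 + 1

F(1) = 1
F′(1) = 1/2
F′′(1) = -1/4
F′′′(1) = 3/8
F^(4)(1) = -15/16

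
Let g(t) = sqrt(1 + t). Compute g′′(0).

-1/4

Use the known series and substitute for the argument.
The coefficient of t^2 in the expansion is -1/8, so g′′(0) = 2! * (-1/8) = -1/4.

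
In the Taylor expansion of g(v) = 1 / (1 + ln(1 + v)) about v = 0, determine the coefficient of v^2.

3/2

Expand as Σ (-1)^k u^k with u equal to the inner function's series.
[v^0] = 1;  [v^1] = -1;  [v^2] = 3/2.
So c_2 = g′′(0)/2! = 3/2.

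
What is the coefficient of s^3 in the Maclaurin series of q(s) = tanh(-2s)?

8/3

q(0) = 0
q′(0) = -2
q′′(0) = 0
q′′′(0) = 16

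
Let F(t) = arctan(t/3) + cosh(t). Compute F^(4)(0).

Combine the two series term by term.
The coefficient of t^4 in the expansion is 1/24, so F^(4)(0) = 4! * (1/24) = 1.

1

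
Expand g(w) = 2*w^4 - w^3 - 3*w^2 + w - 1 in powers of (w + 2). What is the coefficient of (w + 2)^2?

51

Apply the Taylor formula c_k = f^(k)(a)/k!.
g(-2) = 25
g′(-2) = -63
g′′(-2) = 102
Dividing each by k! gives the coefficients c_0, ..., c_2.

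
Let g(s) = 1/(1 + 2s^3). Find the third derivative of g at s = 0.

From the series, [s^3] g = -2; multiply by 3! = 6 to get -12.

-12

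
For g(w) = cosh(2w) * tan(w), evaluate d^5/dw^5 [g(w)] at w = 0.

176

Multiply the two series term by term and collect like powers.
From the series, [w^5] g = 22/15; multiply by 5! = 120 to get 176.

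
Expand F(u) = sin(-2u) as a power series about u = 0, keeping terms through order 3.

4*u^3/3 - 2*u

Apply the Taylor formula c_k = f^(k)(a)/k!.
F(0) = 0
F′(0) = -2
F′′(0) = 0
F′′′(0) = 8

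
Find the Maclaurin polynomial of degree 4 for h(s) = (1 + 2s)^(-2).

h(0) = 1
h′(0) = -4
h′′(0) = 24
h′′′(0) = -192
h^(4)(0) = 1920
Then c_k = h^(k)(0)/k! gives each Taylor coefficient.

80*s^4 - 32*s^3 + 12*s^2 - 4*s + 1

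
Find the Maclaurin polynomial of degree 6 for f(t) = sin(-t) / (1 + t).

Expand each factor separately, then convolve coefficients.
f(0) = 0
f′(0) = -1
f′′(0) = 2
f′′′(0) = -5
f^(4)(0) = 20
f^(5)(0) = -101
f^(6)(0) = 606
Dividing each by k! gives the coefficients c_0, ..., c_6.

101*t^6/120 - 101*t^5/120 + 5*t^4/6 - 5*t^3/6 + t^2 - t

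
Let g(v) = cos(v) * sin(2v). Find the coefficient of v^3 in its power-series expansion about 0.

-7/3

Write out both Maclaurin series and multiply, keeping only the needed powers.
[v^0] = 0;  [v^1] = 2;  [v^2] = 0;  [v^3] = -7/3.
So c_3 = g′′′(0)/3! = -7/3.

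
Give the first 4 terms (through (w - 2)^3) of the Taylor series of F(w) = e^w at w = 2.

(w - 2)^3*e^(2)/6 + (w - 2)^2*e^(2)/2 + (w - 2)*e^(2) + e^(2)

Differentiate repeatedly and evaluate at the center.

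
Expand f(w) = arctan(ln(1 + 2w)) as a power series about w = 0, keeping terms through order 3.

-2*w^2 + 2*w

Let u equal the inner series; expand the outer function in u and truncate.
f(0) = 0
f′(0) = 2
f′′(0) = -4
f′′′(0) = 0
The Taylor polynomial is Σ f^(k)(0)/k! · w^k.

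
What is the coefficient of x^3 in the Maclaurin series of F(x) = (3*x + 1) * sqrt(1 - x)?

-7/16

Multiply each power in the prefactor through the base expansion.
F(0) = 1
F′(0) = 5/2
F′′(0) = -13/4
F′′′(0) = -21/8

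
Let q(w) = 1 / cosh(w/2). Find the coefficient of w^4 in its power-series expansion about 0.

5/384

Write the quotient as an unknown series and match coefficients against numerator = denominator · series.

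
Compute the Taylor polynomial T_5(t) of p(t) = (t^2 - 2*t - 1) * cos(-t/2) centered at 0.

-t^5/192 - 49*t^4/384 + t^3/4 + 9*t^2/8 - 2*t - 1

Distribute the polynomial across the series and collect like powers.
p(0) = -1
p′(0) = -2
p′′(0) = 9/4
p′′′(0) = 3/2
p^(4)(0) = -49/16
p^(5)(0) = -5/8
Dividing each by k! gives the coefficients c_0, ..., c_5.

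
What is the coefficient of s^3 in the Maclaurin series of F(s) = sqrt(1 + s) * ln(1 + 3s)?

Take the Cauchy product of the two expansions.
F(0) = 0
F′(0) = 3
F′′(0) = -6
F′′′(0) = 153/4
So c_3 = F′′′(0)/3! = 51/8.

51/8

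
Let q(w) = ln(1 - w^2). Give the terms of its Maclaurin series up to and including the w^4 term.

q(0) = 0
q′(0) = 0
q′′(0) = -2
q′′′(0) = 0
q^(4)(0) = -12
Then c_k = q^(k)(0)/k! gives each Taylor coefficient.

-w^4/2 - w^2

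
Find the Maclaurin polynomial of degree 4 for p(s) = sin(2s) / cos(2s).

8*s^3/3 + 2*s

Invert the denominator's series and multiply.
p(0) = 0
p′(0) = 2
p′′(0) = 0
p′′′(0) = 16
p^(4)(0) = 0
The Taylor polynomial is Σ p^(k)(0)/k! · s^k.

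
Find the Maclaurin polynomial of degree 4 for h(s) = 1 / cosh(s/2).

Divide the numerator series by the denominator series (power-series long division).
[s^0] = 1;  [s^1] = 0;  [s^2] = -1/8;  [s^3] = 0;  [s^4] = 5/384.

5*s^4/384 - s^2/8 + 1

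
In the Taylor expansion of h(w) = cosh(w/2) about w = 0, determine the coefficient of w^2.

1/8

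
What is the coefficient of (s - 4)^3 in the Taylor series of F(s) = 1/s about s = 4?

-1/256

F(4) = 1/4
F′(4) = -1/16
F′′(4) = 1/32
F′′′(4) = -3/128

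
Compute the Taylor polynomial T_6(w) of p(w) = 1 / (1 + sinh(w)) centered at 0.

77*w^6/45 - 181*w^5/120 + 4*w^4/3 - 7*w^3/6 + w^2 - w + 1

Expand as Σ (-1)^k u^k with u equal to the inner function's series.
p(0) = 1
p′(0) = -1
p′′(0) = 2
p′′′(0) = -7
p^(4)(0) = 32
p^(5)(0) = -181
p^(6)(0) = 1232
Then c_k = p^(k)(0)/k! gives each Taylor coefficient.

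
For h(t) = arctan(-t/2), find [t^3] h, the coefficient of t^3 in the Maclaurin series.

1/24

Apply the Taylor formula c_k = f^(k)(a)/k!.
[t^0] = 0;  [t^1] = -1/2;  [t^2] = 0;  [t^3] = 1/24.
So c_3 = h′′′(0)/3! = 1/24.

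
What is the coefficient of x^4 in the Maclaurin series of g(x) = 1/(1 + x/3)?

[x^0] = 1;  [x^1] = -1/3;  [x^2] = 1/9;  [x^3] = -1/27;  [x^4] = 1/81.
So c_4 = g^(4)(0)/4! = 1/81.

1/81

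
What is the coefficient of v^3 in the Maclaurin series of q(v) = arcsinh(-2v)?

4/3

Apply the Taylor formula c_k = f^(k)(a)/k!.
q(0) = 0
q′(0) = -2
q′′(0) = 0
q′′′(0) = 8
So c_3 = q′′′(0)/3! = 4/3.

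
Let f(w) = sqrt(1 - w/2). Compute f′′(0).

Differentiate repeatedly and evaluate at the center.
The coefficient of w^2 in the expansion is -1/32, so f′′(0) = 2! * (-1/32) = -1/16.

-1/16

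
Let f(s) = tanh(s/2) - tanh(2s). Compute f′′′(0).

Combine the two series term by term.
From the series, [s^3] f = 21/8; multiply by 3! = 6 to get 63/4.

63/4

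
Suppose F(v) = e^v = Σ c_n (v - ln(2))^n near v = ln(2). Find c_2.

1

Compute the successive derivatives at the expansion point and divide by k!.
F(ln(2)) = 2
F′(ln(2)) = 2
F′′(ln(2)) = 2
Then c_k = F^(k)(ln(2))/k! gives each Taylor coefficient.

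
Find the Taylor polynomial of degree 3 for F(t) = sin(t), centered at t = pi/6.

-sqrt(3)*(t - pi/6)^3/12 - (t - pi/6)^2/4 + sqrt(3)*(t - pi/6)/2 + 1/2

[(t - pi/6)^0] = 1/2;  [(t - pi/6)^1] = sqrt(3)/2;  [(t - pi/6)^2] = -1/4;  [(t - pi/6)^3] = -sqrt(3)/12.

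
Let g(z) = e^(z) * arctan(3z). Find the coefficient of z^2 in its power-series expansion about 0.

3

Multiply the two series term by term and collect like powers.
g(0) = 0
g′(0) = 3
g′′(0) = 6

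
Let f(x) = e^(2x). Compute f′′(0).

4

From the series, [x^2] f = 2; multiply by 2! = 2 to get 4.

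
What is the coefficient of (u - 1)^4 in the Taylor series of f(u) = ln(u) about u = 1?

-1/4

f(1) = 0
f′(1) = 1
f′′(1) = -1
f′′′(1) = 2
f^(4)(1) = -6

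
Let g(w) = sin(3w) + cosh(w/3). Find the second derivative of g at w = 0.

1/9

Expand each term separately and add.
The coefficient of w^2 in the expansion is 1/18, so g′′(0) = 2! * (1/18) = 1/9.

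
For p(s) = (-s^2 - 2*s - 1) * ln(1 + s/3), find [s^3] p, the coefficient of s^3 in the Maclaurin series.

Distribute the polynomial across the series and collect like powers.
[s^0] = 0;  [s^1] = -1/3;  [s^2] = -11/18;  [s^3] = -19/81.
So c_3 = p′′′(0)/3! = -19/81.

-19/81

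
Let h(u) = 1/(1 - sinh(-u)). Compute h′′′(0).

Substitute the inner expansion into the outer series and collect powers.
The coefficient of u^3 in the expansion is -7/6, so h′′′(0) = 3! * (-7/6) = -7.

-7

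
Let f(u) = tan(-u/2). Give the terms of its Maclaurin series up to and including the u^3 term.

-u^3/24 - u/2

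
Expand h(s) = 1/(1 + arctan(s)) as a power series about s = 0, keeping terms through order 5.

-s^5/5 + s^4/3 - 2*s^3/3 + s^2 - s + 1

Substitute the inner expansion into the outer series and collect powers.
h(0) = 1
h′(0) = -1
h′′(0) = 2
h′′′(0) = -4
h^(4)(0) = 8
h^(5)(0) = -24
The Taylor polynomial is Σ h^(k)(0)/k! · s^k.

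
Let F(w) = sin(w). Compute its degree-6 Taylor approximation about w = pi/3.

-sqrt(3)*(w - pi/3)^6/1440 + (w - pi/3)^5/240 + sqrt(3)*(w - pi/3)^4/48 - (w - pi/3)^3/12 - sqrt(3)*(w - pi/3)^2/4 + (w - pi/3)/2 + sqrt(3)/2

Use the known series and substitute for the argument.
F(pi/3) = sqrt(3)/2
F′(pi/3) = 1/2
F′′(pi/3) = -sqrt(3)/2
F′′′(pi/3) = -1/2
F^(4)(pi/3) = sqrt(3)/2
F^(5)(pi/3) = 1/2
F^(6)(pi/3) = -sqrt(3)/2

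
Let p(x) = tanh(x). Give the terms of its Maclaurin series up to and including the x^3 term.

-x^3/3 + x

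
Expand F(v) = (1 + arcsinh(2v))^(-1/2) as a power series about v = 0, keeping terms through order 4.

Let u equal the inner series; expand the outer function in u and truncate.
[v^0] = 1;  [v^1] = -1;  [v^2] = 3/2;  [v^3] = -11/6;  [v^4] = 19/8.

19*v^4/8 - 11*v^3/6 + 3*v^2/2 - v + 1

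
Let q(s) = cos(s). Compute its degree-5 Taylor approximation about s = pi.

q(pi) = -1
q′(pi) = 0
q′′(pi) = 1
q′′′(pi) = 0
q^(4)(pi) = -1
q^(5)(pi) = 0
The Taylor polynomial is Σ q^(k)(pi)/k! · (s - pi)^k.

-(s - pi)^4/24 + (s - pi)^2/2 - 1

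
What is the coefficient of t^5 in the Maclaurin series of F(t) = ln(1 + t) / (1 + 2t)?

Write out both Maclaurin series and multiply, keeping only the needed powers.
[t^0] = 0;  [t^1] = 1;  [t^2] = -5/2;  [t^3] = 16/3;  [t^4] = -131/12;  [t^5] = 661/30.
So c_5 = F^(5)(0)/5! = 661/30.

661/30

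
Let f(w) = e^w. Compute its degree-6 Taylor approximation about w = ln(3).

(w - ln(3))^6/240 + (w - ln(3))^5/40 + (w - ln(3))^4/8 + (w - ln(3))^3/2 + 3*(w - ln(3))^2/2 + 3*(w - ln(3)) + 3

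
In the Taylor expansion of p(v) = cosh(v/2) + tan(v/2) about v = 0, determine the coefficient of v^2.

1/8

Add the two expansions coefficient-wise.
p(0) = 1
p′(0) = 1/2
p′′(0) = 1/4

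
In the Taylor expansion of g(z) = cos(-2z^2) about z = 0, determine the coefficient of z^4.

-2

[z^0] = 1;  [z^1] = 0;  [z^2] = 0;  [z^3] = 0;  [z^4] = -2.
So c_4 = g^(4)(0)/4! = -2.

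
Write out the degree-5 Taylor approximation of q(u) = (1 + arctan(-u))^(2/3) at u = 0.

-376*u^5/3645 + 11*u^4/243 + 14*u^3/81 - u^2/9 - 2*u/3 + 1

Substitute the inner expansion into the outer series and collect powers.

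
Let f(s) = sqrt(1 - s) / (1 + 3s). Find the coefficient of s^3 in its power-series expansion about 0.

-499/16

Expand each factor separately, then convolve coefficients.
So c_3 = f′′′(0)/3! = -499/16.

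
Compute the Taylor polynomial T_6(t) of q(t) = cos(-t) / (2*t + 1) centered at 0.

40439*t^6/720 - 337*t^5/12 + 337*t^4/24 - 7*t^3 + 7*t^2/2 - 2*t + 1

Expand 1/(denominator) as a geometric series and multiply by the numerator's series.
q(0) = 1
q′(0) = -2
q′′(0) = 7
q′′′(0) = -42
q^(4)(0) = 337
q^(5)(0) = -3370
q^(6)(0) = 40439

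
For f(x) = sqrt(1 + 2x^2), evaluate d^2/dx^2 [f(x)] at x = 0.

The coefficient of x^2 in the expansion is 1, so f′′(0) = 2! * (1) = 2.

2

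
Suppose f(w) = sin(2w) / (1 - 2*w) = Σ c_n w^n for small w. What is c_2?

4

Use 1/(1 - r) = Σ r^k on the denominator, then take the Cauchy product.
f(0) = 0
f′(0) = 2
f′′(0) = 8
Then c_k = f^(k)(0)/k! gives each Taylor coefficient.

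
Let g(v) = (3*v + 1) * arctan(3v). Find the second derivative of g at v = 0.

Multiply each power in the prefactor through the base expansion.
From the series, [v^2] g = 9; multiply by 2! = 2 to get 18.

18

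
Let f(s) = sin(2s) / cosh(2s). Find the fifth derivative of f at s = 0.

1152

Write the quotient as an unknown series and match coefficients against numerator = denominator · series.
The coefficient of s^5 in the expansion is 48/5, so f^(5)(0) = 5! * (48/5) = 1152.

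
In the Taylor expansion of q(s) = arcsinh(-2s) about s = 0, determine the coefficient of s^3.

Differentiate repeatedly and evaluate at the center.
q(0) = 0
q′(0) = -2
q′′(0) = 0
q′′′(0) = 8

4/3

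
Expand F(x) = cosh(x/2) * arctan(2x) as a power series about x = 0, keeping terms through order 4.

Write out both Maclaurin series and multiply, keeping only the needed powers.
F(0) = 0
F′(0) = 2
F′′(0) = 0
F′′′(0) = -29/2
F^(4)(0) = 0

-29*x^3/12 + 2*x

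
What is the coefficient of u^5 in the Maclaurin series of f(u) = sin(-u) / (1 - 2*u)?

-1841/120

Multiply the numerator's expansion by the denominator's geometric series.
f(0) = 0
f′(0) = -1
f′′(0) = -4
f′′′(0) = -23
f^(4)(0) = -184
f^(5)(0) = -1841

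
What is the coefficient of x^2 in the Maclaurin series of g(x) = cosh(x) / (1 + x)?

Expand each factor separately, then convolve coefficients.

3/2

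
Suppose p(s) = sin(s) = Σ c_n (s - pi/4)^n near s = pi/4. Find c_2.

p(pi/4) = sqrt(2)/2
p′(pi/4) = sqrt(2)/2
p′′(pi/4) = -sqrt(2)/2

-sqrt(2)/4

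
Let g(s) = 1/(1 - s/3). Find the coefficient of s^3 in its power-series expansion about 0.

1/27

g(0) = 1
g′(0) = 1/3
g′′(0) = 2/9
g′′′(0) = 2/9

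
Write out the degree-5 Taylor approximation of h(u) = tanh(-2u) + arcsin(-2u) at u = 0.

-20*u^5/3 + 4*u^3/3 - 4*u

Expand each term separately and add.
h(0) = 0
h′(0) = -4
h′′(0) = 0
h′′′(0) = 8
h^(4)(0) = 0
h^(5)(0) = -800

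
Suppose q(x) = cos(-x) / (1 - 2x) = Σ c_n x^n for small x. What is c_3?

7

Take the Cauchy product of the two expansions.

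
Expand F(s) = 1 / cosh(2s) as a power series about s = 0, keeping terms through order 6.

-244*s^6/45 + 10*s^4/3 - 2*s^2 + 1

Divide the numerator series by the denominator series (power-series long division).
F(0) = 1
F′(0) = 0
F′′(0) = -4
F′′′(0) = 0
F^(4)(0) = 80
F^(5)(0) = 0
F^(6)(0) = -3904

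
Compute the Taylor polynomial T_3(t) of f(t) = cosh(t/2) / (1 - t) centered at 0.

9*t^3/8 + 9*t^2/8 + t + 1

Multiply the two series term by term and collect like powers.
f(0) = 1
f′(0) = 1
f′′(0) = 9/4
f′′′(0) = 27/4
The Taylor polynomial is Σ f^(k)(0)/k! · t^k.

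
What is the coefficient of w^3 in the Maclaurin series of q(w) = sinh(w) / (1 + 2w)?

Take the Cauchy product of the two expansions.
[w^0] = 0;  [w^1] = 1;  [w^2] = -2;  [w^3] = 25/6.
So c_3 = q′′′(0)/3! = 25/6.

25/6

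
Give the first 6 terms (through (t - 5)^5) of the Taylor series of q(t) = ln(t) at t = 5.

Use the known series and substitute for the argument.
q(5) = ln(5)
q′(5) = 1/5
q′′(5) = -1/25
q′′′(5) = 2/125
q^(4)(5) = -6/625
q^(5)(5) = 24/3125

(t - 5)^5/15625 - (t - 5)^4/2500 + (t - 5)^3/375 - (t - 5)^2/50 + (t - 5)/5 + ln(5)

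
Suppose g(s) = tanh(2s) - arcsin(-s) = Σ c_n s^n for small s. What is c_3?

Expand each term separately and add.

-5/2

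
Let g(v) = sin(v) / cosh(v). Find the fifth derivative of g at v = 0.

36

Invert the denominator's series and multiply.
From the series, [v^5] g = 3/10; multiply by 5! = 120 to get 36.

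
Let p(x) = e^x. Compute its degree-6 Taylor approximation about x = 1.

Compute the successive derivatives at the expansion point and divide by k!.
p(1) = e
p′(1) = e
p′′(1) = e
p′′′(1) = e
p^(4)(1) = e
p^(5)(1) = e
p^(6)(1) = e
Then c_k = p^(k)(1)/k! gives each Taylor coefficient.

e*(x - 1)^6/720 + e*(x - 1)^5/120 + e*(x - 1)^4/24 + e*(x - 1)^3/6 + e*(x - 1)^2/2 + e*(x - 1) + e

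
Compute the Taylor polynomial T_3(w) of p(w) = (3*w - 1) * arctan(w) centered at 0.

w^3/3 + 3*w^2 - w

Multiply each power in the prefactor through the base expansion.
p(0) = 0
p′(0) = -1
p′′(0) = 6
p′′′(0) = 2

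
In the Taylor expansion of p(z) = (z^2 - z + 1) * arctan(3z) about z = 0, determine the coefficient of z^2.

Multiply each power in the prefactor through the base expansion.
So c_2 = p′′(0)/2! = -3.

-3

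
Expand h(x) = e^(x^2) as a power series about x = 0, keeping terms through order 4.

x^4/2 + x^2 + 1

h(0) = 1
h′(0) = 0
h′′(0) = 2
h′′′(0) = 0
h^(4)(0) = 12
Dividing each by k! gives the coefficients c_0, ..., c_4.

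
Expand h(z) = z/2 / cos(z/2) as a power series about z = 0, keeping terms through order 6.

5*z^5/768 + z^3/16 + z/2

Invert the denominator's series and multiply.
[z^0] = 0;  [z^1] = 1/2;  [z^2] = 0;  [z^3] = 1/16;  [z^4] = 0;  [z^5] = 5/768;  [z^6] = 0.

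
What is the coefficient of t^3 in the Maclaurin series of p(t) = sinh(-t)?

p(0) = 0
p′(0) = -1
p′′(0) = 0
p′′′(0) = -1
The Taylor polynomial is Σ p^(k)(0)/k! · t^k.

-1/6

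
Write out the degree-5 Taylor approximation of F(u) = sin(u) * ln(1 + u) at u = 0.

-u^5/6 + u^4/6 - u^3/2 + u^2

Take the Cauchy product of the two expansions.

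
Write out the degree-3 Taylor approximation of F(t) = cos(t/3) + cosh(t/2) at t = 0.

Expand each term separately and add.
F(0) = 2
F′(0) = 0
F′′(0) = 5/36
F′′′(0) = 0

5*t^2/72 + 2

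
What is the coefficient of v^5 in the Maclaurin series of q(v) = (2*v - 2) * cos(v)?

Multiply each power in the prefactor through the base expansion.
q(0) = -2
q′(0) = 2
q′′(0) = 2
q′′′(0) = -6
q^(4)(0) = -2
q^(5)(0) = 10
The Taylor polynomial is Σ q^(k)(0)/k! · v^k.

1/12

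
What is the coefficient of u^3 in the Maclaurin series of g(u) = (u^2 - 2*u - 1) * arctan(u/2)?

Shift and add copies of the series according to the polynomial's terms.
[u^0] = 0;  [u^1] = -1/2;  [u^2] = -1;  [u^3] = 13/24.
So c_3 = g′′′(0)/3! = 13/24.

13/24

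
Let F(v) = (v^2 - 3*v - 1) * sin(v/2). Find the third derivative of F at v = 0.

25/8

Distribute the polynomial across the series and collect like powers.
From the series, [v^3] F = 25/48; multiply by 3! = 6 to get 25/8.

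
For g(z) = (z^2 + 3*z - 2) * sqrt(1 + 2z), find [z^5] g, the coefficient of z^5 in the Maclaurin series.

-25/8

Distribute the polynomial across the series and collect like powers.
[z^0] = -2;  [z^1] = 1;  [z^2] = 5;  [z^3] = -3/2;  [z^4] = 9/4;  [z^5] = -25/8.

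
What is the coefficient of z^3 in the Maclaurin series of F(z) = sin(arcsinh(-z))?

Plug the Maclaurin series of the inner function into that of the outer and collect terms.
F(0) = 0
F′(0) = -1
F′′(0) = 0
F′′′(0) = 2
The Taylor polynomial is Σ F^(k)(0)/k! · z^k.

1/3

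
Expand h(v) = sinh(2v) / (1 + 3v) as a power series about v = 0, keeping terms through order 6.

-2614*v^6/5 + 2614*v^5/15 - 58*v^4 + 58*v^3/3 - 6*v^2 + 2*v

Multiply the two series term by term and collect like powers.
[v^0] = 0;  [v^1] = 2;  [v^2] = -6;  [v^3] = 58/3;  [v^4] = -58;  [v^5] = 2614/15;  [v^6] = -2614/5.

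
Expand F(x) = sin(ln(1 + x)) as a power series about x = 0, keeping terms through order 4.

x^3/6 - x^2/2 + x

Substitute the inner expansion into the outer series and collect powers.
[x^0] = 0;  [x^1] = 1;  [x^2] = -1/2;  [x^3] = 1/6;  [x^4] = 0.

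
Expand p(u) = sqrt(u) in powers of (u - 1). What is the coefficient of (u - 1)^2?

-1/8

Differentiate repeatedly and evaluate at the center.
[(u - 1)^0] = 1;  [(u - 1)^1] = 1/2;  [(u - 1)^2] = -1/8.
So c_2 = p′′(1)/2! = -1/8.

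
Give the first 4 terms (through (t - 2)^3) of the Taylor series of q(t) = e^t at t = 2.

[(t - 2)^0] = e^(2);  [(t - 2)^1] = e^(2);  [(t - 2)^2] = e^(2)/2;  [(t - 2)^3] = e^(2)/6.

(t - 2)^3*e^(2)/6 + (t - 2)^2*e^(2)/2 + (t - 2)*e^(2) + e^(2)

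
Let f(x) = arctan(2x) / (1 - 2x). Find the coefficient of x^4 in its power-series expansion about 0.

Write out both Maclaurin series and multiply, keeping only the needed powers.
[x^0] = 0;  [x^1] = 2;  [x^2] = 4;  [x^3] = 16/3;  [x^4] = 32/3.

32/3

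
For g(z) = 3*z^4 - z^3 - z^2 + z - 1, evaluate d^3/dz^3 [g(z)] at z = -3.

Compute the successive derivatives at the expansion point and divide by k!.
From the series, [(z + 3)^3] g = -37; multiply by 3! = 6 to get -222.

-222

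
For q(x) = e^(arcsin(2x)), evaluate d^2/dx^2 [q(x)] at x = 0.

Substitute the inner expansion into the outer series and collect powers.
The coefficient of x^2 in the expansion is 2, so q′′(0) = 2! * (2) = 4.

4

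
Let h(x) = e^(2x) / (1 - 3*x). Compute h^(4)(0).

Use 1/(1 - r) = Σ r^k on the denominator, then take the Cauchy product.
The coefficient of x^4 in the expansion is 473/3, so h^(4)(0) = 4! * (473/3) = 3784.

3784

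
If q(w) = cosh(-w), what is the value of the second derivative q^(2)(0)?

1

Differentiate repeatedly and evaluate at the center.
From the series, [w^2] q = 1/2; multiply by 2! = 2 to get 1.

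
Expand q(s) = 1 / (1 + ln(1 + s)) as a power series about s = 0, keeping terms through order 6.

Use the geometric series for the reciprocal, then substitute.
q(0) = 1
q′(0) = -1
q′′(0) = 3
q′′′(0) = -14
q^(4)(0) = 88
q^(5)(0) = -694
q^(6)(0) = 6578
The Taylor polynomial is Σ q^(k)(0)/k! · s^k.

3289*s^6/360 - 347*s^5/60 + 11*s^4/3 - 7*s^3/3 + 3*s^2/2 - s + 1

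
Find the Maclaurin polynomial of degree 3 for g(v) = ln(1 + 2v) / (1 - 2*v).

Use 1/(1 - r) = Σ r^k on the denominator, then take the Cauchy product.
g(0) = 0
g′(0) = 2
g′′(0) = 4
g′′′(0) = 40

20*v^3/3 + 2*v^2 + 2*v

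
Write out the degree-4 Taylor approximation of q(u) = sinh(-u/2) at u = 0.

-u^3/48 - u/2

q(0) = 0
q′(0) = -1/2
q′′(0) = 0
q′′′(0) = -1/8
q^(4)(0) = 0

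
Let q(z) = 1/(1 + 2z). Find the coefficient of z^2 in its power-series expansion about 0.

4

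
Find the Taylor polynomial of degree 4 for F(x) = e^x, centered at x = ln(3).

F(ln(3)) = 3
F′(ln(3)) = 3
F′′(ln(3)) = 3
F′′′(ln(3)) = 3
F^(4)(ln(3)) = 3
Then c_k = F^(k)(ln(3))/k! gives each Taylor coefficient.

(x - ln(3))^4/8 + (x - ln(3))^3/2 + 3*(x - ln(3))^2/2 + 3*(x - ln(3)) + 3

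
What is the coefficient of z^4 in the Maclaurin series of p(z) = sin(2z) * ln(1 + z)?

-2/3

Multiply the two series term by term and collect like powers.
p(0) = 0
p′(0) = 0
p′′(0) = 4
p′′′(0) = -6
p^(4)(0) = -16
Dividing each by k! gives the coefficients c_0, ..., c_4.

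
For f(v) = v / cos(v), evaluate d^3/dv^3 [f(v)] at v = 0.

Write the quotient as an unknown series and match coefficients against numerator = denominator · series.
The coefficient of v^3 in the expansion is 1/2, so f′′′(0) = 3! * (1/2) = 3.

3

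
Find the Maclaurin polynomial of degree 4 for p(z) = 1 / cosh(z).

5*z^4/24 - z^2/2 + 1

Write the quotient as an unknown series and match coefficients against numerator = denominator · series.
[z^0] = 1;  [z^1] = 0;  [z^2] = -1/2;  [z^3] = 0;  [z^4] = 5/24.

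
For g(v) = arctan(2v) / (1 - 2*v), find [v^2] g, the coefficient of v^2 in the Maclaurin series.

4

Expand 1/(denominator) as a geometric series and multiply by the numerator's series.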